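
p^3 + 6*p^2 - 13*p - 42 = (p - 3)*(p + 2)*(p + 7)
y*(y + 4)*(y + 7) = y^3 + 11*y^2 + 28*y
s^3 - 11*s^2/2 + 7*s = s*(s - 7/2)*(s - 2)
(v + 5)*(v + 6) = v^2 + 11*v + 30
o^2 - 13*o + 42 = (o - 7)*(o - 6)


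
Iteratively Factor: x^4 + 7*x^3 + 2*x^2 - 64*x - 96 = (x + 4)*(x^3 + 3*x^2 - 10*x - 24) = (x + 2)*(x + 4)*(x^2 + x - 12) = (x - 3)*(x + 2)*(x + 4)*(x + 4)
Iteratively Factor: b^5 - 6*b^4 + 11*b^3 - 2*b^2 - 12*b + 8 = (b - 2)*(b^4 - 4*b^3 + 3*b^2 + 4*b - 4) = (b - 2)^2*(b^3 - 2*b^2 - b + 2) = (b - 2)^2*(b - 1)*(b^2 - b - 2) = (b - 2)^3*(b - 1)*(b + 1)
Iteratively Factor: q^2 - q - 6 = (q - 3)*(q + 2)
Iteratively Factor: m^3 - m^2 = (m - 1)*(m^2) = m*(m - 1)*(m)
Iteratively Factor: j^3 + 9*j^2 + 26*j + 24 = (j + 2)*(j^2 + 7*j + 12) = (j + 2)*(j + 4)*(j + 3)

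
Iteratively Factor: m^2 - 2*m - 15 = (m - 5)*(m + 3)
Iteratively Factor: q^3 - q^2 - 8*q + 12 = (q - 2)*(q^2 + q - 6) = (q - 2)^2*(q + 3)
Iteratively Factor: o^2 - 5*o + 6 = (o - 2)*(o - 3)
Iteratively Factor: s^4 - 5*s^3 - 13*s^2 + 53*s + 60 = (s + 1)*(s^3 - 6*s^2 - 7*s + 60) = (s - 5)*(s + 1)*(s^2 - s - 12) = (s - 5)*(s + 1)*(s + 3)*(s - 4)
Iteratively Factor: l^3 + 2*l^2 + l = (l + 1)*(l^2 + l) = (l + 1)^2*(l)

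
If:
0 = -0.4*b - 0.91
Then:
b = -2.28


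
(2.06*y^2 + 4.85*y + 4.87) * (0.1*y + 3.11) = 0.206*y^3 + 6.8916*y^2 + 15.5705*y + 15.1457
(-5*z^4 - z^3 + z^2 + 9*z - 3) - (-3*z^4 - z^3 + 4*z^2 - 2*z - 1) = -2*z^4 - 3*z^2 + 11*z - 2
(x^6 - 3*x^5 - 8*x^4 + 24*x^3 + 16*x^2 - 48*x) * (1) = x^6 - 3*x^5 - 8*x^4 + 24*x^3 + 16*x^2 - 48*x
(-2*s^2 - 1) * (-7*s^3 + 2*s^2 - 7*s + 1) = 14*s^5 - 4*s^4 + 21*s^3 - 4*s^2 + 7*s - 1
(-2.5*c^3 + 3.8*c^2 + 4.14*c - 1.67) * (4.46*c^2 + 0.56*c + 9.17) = -11.15*c^5 + 15.548*c^4 - 2.3326*c^3 + 29.7162*c^2 + 37.0286*c - 15.3139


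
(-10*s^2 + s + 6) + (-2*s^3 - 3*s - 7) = -2*s^3 - 10*s^2 - 2*s - 1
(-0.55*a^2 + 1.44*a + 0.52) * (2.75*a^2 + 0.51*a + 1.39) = -1.5125*a^4 + 3.6795*a^3 + 1.3999*a^2 + 2.2668*a + 0.7228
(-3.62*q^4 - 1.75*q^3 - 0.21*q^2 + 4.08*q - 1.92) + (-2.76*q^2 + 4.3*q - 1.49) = -3.62*q^4 - 1.75*q^3 - 2.97*q^2 + 8.38*q - 3.41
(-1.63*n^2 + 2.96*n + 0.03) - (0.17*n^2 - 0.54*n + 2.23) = -1.8*n^2 + 3.5*n - 2.2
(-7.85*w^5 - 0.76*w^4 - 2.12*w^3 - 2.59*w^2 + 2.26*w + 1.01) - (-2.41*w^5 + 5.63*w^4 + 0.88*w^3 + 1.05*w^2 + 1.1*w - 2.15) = -5.44*w^5 - 6.39*w^4 - 3.0*w^3 - 3.64*w^2 + 1.16*w + 3.16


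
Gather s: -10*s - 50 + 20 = -10*s - 30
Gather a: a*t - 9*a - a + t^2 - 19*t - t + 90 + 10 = a*(t - 10) + t^2 - 20*t + 100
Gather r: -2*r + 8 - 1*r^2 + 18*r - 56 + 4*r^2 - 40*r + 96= 3*r^2 - 24*r + 48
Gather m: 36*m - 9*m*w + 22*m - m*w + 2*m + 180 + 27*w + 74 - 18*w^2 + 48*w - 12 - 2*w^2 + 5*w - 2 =m*(60 - 10*w) - 20*w^2 + 80*w + 240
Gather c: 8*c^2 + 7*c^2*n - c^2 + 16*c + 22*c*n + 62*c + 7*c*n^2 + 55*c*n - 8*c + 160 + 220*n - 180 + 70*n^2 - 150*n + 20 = c^2*(7*n + 7) + c*(7*n^2 + 77*n + 70) + 70*n^2 + 70*n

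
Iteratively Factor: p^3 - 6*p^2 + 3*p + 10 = (p - 2)*(p^2 - 4*p - 5) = (p - 2)*(p + 1)*(p - 5)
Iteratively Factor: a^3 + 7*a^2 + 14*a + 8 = (a + 1)*(a^2 + 6*a + 8) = (a + 1)*(a + 4)*(a + 2)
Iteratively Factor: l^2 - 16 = (l + 4)*(l - 4)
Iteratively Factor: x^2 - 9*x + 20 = (x - 5)*(x - 4)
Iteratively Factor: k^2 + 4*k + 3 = (k + 3)*(k + 1)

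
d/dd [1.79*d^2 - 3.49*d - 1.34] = 3.58*d - 3.49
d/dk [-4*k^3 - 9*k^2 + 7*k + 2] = -12*k^2 - 18*k + 7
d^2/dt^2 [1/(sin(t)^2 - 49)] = 2*(-2*sin(t)^4 - 95*sin(t)^2 + 49)/(sin(t)^2 - 49)^3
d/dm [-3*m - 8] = -3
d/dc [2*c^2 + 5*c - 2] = 4*c + 5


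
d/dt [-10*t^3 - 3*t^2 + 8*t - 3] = -30*t^2 - 6*t + 8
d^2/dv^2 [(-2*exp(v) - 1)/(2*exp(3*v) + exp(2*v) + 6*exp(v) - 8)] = (-32*exp(6*v) - 48*exp(5*v) + 72*exp(4*v) - 432*exp(3*v) - 258*exp(2*v) - 164*exp(v) - 176)*exp(v)/(8*exp(9*v) + 12*exp(8*v) + 78*exp(7*v) - 23*exp(6*v) + 138*exp(5*v) - 492*exp(4*v) + 312*exp(3*v) - 672*exp(2*v) + 1152*exp(v) - 512)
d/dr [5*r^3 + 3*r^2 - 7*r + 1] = 15*r^2 + 6*r - 7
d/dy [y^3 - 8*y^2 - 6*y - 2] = 3*y^2 - 16*y - 6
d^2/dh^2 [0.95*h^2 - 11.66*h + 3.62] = 1.90000000000000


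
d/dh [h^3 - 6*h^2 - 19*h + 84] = 3*h^2 - 12*h - 19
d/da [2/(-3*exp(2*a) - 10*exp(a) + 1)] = (12*exp(a) + 20)*exp(a)/(3*exp(2*a) + 10*exp(a) - 1)^2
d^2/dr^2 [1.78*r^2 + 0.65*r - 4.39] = 3.56000000000000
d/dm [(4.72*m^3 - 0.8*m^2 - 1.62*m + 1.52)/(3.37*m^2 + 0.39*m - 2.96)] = (15.9064*m^4 + 3.6816*m^3 - 36.7662*m^2 - 5.5088*m + 4.2024)/(11.3569*m^4 + 2.6286*m^3 - 19.7983*m^2 - 2.3088*m + 8.7616)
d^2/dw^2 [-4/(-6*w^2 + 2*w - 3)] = 16*(-18*w^2 + 6*w + 2*(6*w - 1)^2 - 9)/(6*w^2 - 2*w + 3)^3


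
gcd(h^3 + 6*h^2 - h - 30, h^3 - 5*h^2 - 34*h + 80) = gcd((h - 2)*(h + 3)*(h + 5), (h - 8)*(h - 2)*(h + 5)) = h^2 + 3*h - 10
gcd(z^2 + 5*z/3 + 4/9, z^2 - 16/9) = z + 4/3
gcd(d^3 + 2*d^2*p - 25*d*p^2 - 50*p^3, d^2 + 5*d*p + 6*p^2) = d + 2*p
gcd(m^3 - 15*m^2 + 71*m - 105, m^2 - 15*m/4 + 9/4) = m - 3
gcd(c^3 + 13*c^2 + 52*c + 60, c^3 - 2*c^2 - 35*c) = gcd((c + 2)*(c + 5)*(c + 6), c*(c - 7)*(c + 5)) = c + 5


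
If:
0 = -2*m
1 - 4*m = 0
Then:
No Solution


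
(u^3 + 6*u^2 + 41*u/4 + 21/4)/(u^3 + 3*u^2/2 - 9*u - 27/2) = (2*u^2 + 9*u + 7)/(2*(u^2 - 9))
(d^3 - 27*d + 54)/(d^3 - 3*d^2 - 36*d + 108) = (d - 3)/(d - 6)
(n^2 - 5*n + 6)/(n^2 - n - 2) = (n - 3)/(n + 1)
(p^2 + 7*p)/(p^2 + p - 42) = p/(p - 6)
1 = 1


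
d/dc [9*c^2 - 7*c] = 18*c - 7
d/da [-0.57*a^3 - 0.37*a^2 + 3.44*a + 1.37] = -1.71*a^2 - 0.74*a + 3.44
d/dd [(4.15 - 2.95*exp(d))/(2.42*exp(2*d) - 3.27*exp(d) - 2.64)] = (7.139*exp(2*d) - 20.086*exp(d) + 21.3585)*exp(d)/(5.8564*exp(4*d) - 15.8268*exp(3*d) - 2.0847*exp(2*d) + 17.2656*exp(d) + 6.9696)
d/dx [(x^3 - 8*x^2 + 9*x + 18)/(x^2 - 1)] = (x^2 - 2*x - 9)/(x^2 - 2*x + 1)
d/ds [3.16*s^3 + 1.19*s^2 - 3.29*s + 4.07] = 9.48*s^2 + 2.38*s - 3.29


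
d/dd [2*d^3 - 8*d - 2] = 6*d^2 - 8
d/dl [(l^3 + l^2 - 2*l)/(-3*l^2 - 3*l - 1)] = (-3*l^4 - 6*l^3 - 12*l^2 - 2*l + 2)/(9*l^4 + 18*l^3 + 15*l^2 + 6*l + 1)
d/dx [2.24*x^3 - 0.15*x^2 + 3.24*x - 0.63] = 6.72*x^2 - 0.3*x + 3.24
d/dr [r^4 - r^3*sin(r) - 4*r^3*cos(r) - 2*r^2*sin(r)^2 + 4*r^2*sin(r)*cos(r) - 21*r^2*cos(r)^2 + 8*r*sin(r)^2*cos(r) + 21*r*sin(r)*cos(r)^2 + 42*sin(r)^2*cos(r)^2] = 4*r^3*sin(r) - r^3*cos(r) + 4*r^3 - 3*r^2*sin(r) + 19*r^2*sin(2*r) - 12*r^2*cos(r) + 4*r^2*cos(2*r) - 2*r*sin(r) + 4*r*sin(2*r) + 6*r*sin(3*r) + 21*r*cos(r)/4 - 19*r*cos(2*r) + 63*r*cos(3*r)/4 - 23*r + 21*sin(r)/4 + 21*sin(3*r)/4 + 21*sin(4*r) + 2*cos(r) - 2*cos(3*r)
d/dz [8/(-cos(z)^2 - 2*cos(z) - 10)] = -16*(cos(z) + 1)*sin(z)/(cos(z)^2 + 2*cos(z) + 10)^2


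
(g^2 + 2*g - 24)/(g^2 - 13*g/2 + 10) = 2*(g + 6)/(2*g - 5)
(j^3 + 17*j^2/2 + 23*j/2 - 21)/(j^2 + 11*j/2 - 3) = (2*j^2 + 5*j - 7)/(2*j - 1)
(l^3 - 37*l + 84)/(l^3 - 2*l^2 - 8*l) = (l^2 + 4*l - 21)/(l*(l + 2))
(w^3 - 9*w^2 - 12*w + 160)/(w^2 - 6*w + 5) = (w^2 - 4*w - 32)/(w - 1)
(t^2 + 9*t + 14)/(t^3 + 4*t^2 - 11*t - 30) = (t + 7)/(t^2 + 2*t - 15)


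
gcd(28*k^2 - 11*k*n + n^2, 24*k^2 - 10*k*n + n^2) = 4*k - n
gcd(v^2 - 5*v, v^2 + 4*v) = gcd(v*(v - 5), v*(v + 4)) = v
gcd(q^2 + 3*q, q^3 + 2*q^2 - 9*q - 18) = q + 3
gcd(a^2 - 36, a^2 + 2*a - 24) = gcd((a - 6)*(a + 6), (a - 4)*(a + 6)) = a + 6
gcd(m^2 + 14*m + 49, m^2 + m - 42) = m + 7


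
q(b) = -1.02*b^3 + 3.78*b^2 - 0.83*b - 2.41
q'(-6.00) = -156.35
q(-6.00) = 358.97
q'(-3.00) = -51.05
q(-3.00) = 61.64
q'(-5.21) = -123.28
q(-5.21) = 248.77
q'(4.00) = -19.55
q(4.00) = -10.53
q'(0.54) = 2.36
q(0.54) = -1.92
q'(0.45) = 1.95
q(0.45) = -2.11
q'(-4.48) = -96.11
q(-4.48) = 168.89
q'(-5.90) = -151.95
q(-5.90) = 343.56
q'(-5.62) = -139.97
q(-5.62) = 302.70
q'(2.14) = 1.33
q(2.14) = 3.13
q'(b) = -3.06*b^2 + 7.56*b - 0.83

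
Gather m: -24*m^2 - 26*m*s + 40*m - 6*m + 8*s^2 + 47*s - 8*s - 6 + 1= -24*m^2 + m*(34 - 26*s) + 8*s^2 + 39*s - 5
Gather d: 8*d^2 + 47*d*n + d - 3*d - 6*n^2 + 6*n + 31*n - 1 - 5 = 8*d^2 + d*(47*n - 2) - 6*n^2 + 37*n - 6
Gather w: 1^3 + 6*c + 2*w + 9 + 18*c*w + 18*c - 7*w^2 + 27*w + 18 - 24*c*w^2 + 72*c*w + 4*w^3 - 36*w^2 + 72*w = 24*c + 4*w^3 + w^2*(-24*c - 43) + w*(90*c + 101) + 28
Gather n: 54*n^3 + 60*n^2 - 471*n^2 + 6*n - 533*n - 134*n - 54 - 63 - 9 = 54*n^3 - 411*n^2 - 661*n - 126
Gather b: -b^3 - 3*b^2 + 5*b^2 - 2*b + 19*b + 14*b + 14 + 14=-b^3 + 2*b^2 + 31*b + 28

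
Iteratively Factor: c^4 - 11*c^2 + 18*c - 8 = (c + 4)*(c^3 - 4*c^2 + 5*c - 2) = (c - 1)*(c + 4)*(c^2 - 3*c + 2) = (c - 1)^2*(c + 4)*(c - 2)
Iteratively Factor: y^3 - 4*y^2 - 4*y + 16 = (y - 4)*(y^2 - 4) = (y - 4)*(y - 2)*(y + 2)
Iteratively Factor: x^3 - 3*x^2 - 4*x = (x)*(x^2 - 3*x - 4) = x*(x - 4)*(x + 1)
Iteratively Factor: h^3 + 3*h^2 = (h)*(h^2 + 3*h) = h^2*(h + 3)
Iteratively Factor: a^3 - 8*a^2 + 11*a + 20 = (a - 5)*(a^2 - 3*a - 4) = (a - 5)*(a + 1)*(a - 4)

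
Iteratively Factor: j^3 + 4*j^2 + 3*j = (j)*(j^2 + 4*j + 3) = j*(j + 1)*(j + 3)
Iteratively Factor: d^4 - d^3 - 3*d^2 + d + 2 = (d + 1)*(d^3 - 2*d^2 - d + 2) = (d - 2)*(d + 1)*(d^2 - 1) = (d - 2)*(d - 1)*(d + 1)*(d + 1)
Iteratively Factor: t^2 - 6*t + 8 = (t - 4)*(t - 2)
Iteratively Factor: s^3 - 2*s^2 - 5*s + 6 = (s + 2)*(s^2 - 4*s + 3) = (s - 3)*(s + 2)*(s - 1)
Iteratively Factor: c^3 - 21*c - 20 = (c + 4)*(c^2 - 4*c - 5) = (c + 1)*(c + 4)*(c - 5)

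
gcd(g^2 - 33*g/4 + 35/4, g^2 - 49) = g - 7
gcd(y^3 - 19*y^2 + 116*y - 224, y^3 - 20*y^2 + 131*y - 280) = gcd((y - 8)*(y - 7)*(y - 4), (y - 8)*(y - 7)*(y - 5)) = y^2 - 15*y + 56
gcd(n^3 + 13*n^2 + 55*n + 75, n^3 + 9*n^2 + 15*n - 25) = n^2 + 10*n + 25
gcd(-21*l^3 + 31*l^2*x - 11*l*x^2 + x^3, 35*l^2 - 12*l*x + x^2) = -7*l + x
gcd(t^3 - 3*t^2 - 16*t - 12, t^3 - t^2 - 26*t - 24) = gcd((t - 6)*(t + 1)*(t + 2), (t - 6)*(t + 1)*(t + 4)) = t^2 - 5*t - 6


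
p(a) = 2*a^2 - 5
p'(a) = 4*a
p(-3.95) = 26.20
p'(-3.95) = -15.80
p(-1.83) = 1.70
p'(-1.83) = -7.32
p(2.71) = 9.69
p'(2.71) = 10.84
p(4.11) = 28.78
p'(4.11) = 16.44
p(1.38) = -1.19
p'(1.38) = 5.52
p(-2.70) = 9.58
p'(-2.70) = -10.80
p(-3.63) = 21.35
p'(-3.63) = -14.52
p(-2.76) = 10.24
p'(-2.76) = -11.04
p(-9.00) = 157.00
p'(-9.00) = -36.00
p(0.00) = -5.00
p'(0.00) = 0.00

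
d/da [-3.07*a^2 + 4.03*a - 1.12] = 4.03 - 6.14*a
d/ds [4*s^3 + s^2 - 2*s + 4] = 12*s^2 + 2*s - 2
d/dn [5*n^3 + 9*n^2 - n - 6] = 15*n^2 + 18*n - 1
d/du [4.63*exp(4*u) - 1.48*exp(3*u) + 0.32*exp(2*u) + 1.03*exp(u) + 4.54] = (18.52*exp(3*u) - 4.44*exp(2*u) + 0.64*exp(u) + 1.03)*exp(u)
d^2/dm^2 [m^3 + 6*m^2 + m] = 6*m + 12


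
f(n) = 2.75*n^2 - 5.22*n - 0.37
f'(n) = 5.5*n - 5.22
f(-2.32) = 26.54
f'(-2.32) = -17.98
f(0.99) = -2.84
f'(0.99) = 0.23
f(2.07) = 0.61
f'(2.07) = 6.16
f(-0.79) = 5.47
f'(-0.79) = -9.56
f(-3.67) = 55.83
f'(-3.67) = -25.40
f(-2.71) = 33.97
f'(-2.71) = -20.12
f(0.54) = -2.39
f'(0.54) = -2.25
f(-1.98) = 20.75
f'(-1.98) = -16.11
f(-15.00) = 696.68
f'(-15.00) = -87.72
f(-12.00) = 458.27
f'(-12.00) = -71.22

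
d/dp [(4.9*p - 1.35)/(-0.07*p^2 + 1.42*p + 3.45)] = (0.343*p^2 - 0.189*p + 18.822)/(0.0049*p^4 - 0.1988*p^3 + 1.5334*p^2 + 9.798*p + 11.9025)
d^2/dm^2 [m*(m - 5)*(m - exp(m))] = -m^2*exp(m) + m*exp(m) + 6*m + 8*exp(m) - 10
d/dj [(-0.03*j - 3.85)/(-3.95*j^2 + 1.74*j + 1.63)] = (-0.1185*j^2 - 30.415*j + 6.6501)/(15.6025*j^4 - 13.746*j^3 - 9.8494*j^2 + 5.6724*j + 2.6569)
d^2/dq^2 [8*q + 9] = 0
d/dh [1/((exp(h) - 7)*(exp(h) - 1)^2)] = -(2*(exp(h) - 7)^2 + (exp(h) - 7)*(exp(h) - 1))*exp(h)/((exp(h) - 7)^3*(exp(h) - 1)^3)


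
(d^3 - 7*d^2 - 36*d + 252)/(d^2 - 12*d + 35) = (d^2 - 36)/(d - 5)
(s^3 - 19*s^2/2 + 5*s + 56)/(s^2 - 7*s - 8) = (s^2 - 3*s/2 - 7)/(s + 1)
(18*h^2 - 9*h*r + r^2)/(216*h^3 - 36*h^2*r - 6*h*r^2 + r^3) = (-3*h + r)/(-36*h^2 + r^2)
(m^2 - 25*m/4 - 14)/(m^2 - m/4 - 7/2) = (m - 8)/(m - 2)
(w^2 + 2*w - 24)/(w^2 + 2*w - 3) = (w^2 + 2*w - 24)/(w^2 + 2*w - 3)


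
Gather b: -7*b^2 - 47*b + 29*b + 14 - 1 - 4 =-7*b^2 - 18*b + 9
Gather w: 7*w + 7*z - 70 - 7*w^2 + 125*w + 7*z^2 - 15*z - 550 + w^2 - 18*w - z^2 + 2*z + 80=-6*w^2 + 114*w + 6*z^2 - 6*z - 540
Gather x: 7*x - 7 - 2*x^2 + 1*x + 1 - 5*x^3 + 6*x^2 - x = -5*x^3 + 4*x^2 + 7*x - 6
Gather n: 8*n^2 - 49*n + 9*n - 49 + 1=8*n^2 - 40*n - 48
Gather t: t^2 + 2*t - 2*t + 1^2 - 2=t^2 - 1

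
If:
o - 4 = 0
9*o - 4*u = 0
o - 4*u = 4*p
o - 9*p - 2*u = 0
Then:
No Solution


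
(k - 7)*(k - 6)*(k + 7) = k^3 - 6*k^2 - 49*k + 294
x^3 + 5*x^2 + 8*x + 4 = (x + 1)*(x + 2)^2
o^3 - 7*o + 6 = (o - 2)*(o - 1)*(o + 3)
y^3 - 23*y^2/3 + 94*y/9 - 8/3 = (y - 6)*(y - 4/3)*(y - 1/3)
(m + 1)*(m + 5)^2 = m^3 + 11*m^2 + 35*m + 25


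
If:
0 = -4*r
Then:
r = 0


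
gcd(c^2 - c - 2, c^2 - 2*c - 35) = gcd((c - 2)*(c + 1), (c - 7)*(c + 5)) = 1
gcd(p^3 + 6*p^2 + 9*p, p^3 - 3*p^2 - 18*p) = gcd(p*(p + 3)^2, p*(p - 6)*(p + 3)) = p^2 + 3*p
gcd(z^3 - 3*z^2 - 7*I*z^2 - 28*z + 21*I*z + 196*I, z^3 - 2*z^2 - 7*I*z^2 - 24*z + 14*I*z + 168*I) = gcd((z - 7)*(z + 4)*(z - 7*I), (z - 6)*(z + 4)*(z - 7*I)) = z^2 + z*(4 - 7*I) - 28*I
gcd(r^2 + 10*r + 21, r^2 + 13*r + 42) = r + 7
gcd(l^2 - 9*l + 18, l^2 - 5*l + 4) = 1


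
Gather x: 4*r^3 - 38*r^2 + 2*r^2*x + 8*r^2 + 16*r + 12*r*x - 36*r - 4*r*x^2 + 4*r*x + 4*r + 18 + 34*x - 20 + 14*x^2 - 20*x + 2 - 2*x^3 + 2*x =4*r^3 - 30*r^2 - 16*r - 2*x^3 + x^2*(14 - 4*r) + x*(2*r^2 + 16*r + 16)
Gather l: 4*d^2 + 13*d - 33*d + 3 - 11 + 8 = 4*d^2 - 20*d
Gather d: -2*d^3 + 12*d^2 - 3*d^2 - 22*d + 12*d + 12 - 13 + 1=-2*d^3 + 9*d^2 - 10*d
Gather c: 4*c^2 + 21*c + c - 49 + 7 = 4*c^2 + 22*c - 42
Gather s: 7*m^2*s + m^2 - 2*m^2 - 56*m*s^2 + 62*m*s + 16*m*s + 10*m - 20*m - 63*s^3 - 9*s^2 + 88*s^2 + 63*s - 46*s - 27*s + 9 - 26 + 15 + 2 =-m^2 - 10*m - 63*s^3 + s^2*(79 - 56*m) + s*(7*m^2 + 78*m - 10)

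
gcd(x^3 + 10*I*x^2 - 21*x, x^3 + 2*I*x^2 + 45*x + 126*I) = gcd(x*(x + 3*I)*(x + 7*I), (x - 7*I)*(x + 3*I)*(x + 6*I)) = x + 3*I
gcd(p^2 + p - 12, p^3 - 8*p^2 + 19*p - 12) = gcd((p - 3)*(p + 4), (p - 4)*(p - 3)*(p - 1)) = p - 3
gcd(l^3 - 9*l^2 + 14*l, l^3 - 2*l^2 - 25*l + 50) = l - 2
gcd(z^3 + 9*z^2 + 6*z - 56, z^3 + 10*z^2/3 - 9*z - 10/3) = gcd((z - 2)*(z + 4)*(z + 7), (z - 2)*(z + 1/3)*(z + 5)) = z - 2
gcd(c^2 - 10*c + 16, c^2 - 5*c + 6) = c - 2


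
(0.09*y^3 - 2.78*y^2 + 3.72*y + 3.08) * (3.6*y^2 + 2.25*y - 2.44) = 0.324*y^5 - 9.8055*y^4 + 6.9174*y^3 + 26.2412*y^2 - 2.1468*y - 7.5152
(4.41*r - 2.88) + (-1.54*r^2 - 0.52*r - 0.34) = -1.54*r^2 + 3.89*r - 3.22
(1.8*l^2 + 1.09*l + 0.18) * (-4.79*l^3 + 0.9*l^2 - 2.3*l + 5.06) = -8.622*l^5 - 3.6011*l^4 - 4.0212*l^3 + 6.763*l^2 + 5.1014*l + 0.9108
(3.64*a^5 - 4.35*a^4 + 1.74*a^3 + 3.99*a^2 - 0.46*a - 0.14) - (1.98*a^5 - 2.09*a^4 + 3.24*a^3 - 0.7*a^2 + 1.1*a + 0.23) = 1.66*a^5 - 2.26*a^4 - 1.5*a^3 + 4.69*a^2 - 1.56*a - 0.37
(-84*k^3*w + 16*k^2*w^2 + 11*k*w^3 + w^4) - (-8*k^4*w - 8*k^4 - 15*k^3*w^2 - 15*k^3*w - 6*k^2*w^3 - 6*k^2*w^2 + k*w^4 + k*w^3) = 8*k^4*w + 8*k^4 + 15*k^3*w^2 - 69*k^3*w + 6*k^2*w^3 + 22*k^2*w^2 - k*w^4 + 10*k*w^3 + w^4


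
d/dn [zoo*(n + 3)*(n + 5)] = zoo*(n + 4)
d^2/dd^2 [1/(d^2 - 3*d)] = 2*(-d*(d - 3) + (2*d - 3)^2)/(d^3*(d - 3)^3)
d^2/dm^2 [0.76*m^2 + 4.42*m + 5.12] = 1.52000000000000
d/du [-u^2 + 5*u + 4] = 5 - 2*u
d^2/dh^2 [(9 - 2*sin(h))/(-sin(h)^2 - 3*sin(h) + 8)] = (-2*sin(h)^5 + 42*sin(h)^4 - 11*sin(h)^3 + 267*sin(h)^2 + 22*sin(h) - 210)/(sin(h)^2 + 3*sin(h) - 8)^3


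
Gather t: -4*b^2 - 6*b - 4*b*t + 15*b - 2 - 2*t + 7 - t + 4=-4*b^2 + 9*b + t*(-4*b - 3) + 9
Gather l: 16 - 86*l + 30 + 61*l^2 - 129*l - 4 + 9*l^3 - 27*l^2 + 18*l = 9*l^3 + 34*l^2 - 197*l + 42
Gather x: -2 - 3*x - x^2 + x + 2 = -x^2 - 2*x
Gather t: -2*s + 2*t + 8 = -2*s + 2*t + 8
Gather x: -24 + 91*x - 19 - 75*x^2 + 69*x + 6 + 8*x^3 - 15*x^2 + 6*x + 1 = 8*x^3 - 90*x^2 + 166*x - 36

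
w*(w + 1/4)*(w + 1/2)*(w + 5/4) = w^4 + 2*w^3 + 17*w^2/16 + 5*w/32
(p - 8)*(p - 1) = p^2 - 9*p + 8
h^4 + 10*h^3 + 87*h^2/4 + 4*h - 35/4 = (h - 1/2)*(h + 1)*(h + 5/2)*(h + 7)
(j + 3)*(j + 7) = j^2 + 10*j + 21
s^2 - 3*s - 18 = (s - 6)*(s + 3)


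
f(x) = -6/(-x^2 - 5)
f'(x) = -12*x/(-x^2 - 5)^2 = -12*x/(x^2 + 5)^2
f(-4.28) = 0.26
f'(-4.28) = 0.09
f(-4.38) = 0.25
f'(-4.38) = 0.09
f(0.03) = 1.20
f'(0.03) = -0.01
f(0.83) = 1.05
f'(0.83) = -0.31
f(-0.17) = 1.19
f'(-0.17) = 0.08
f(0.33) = 1.17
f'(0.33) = -0.15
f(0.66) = 1.10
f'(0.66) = -0.27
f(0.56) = 1.13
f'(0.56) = -0.24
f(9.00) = 0.07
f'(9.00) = -0.01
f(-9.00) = 0.07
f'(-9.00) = 0.01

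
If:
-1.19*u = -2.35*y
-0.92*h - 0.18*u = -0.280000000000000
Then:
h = 0.304347826086957 - 0.38637194008038*y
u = 1.97478991596639*y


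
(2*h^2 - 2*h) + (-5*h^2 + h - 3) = -3*h^2 - h - 3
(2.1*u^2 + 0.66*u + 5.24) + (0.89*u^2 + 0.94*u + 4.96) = 2.99*u^2 + 1.6*u + 10.2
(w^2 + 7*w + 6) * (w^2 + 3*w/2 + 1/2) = w^4 + 17*w^3/2 + 17*w^2 + 25*w/2 + 3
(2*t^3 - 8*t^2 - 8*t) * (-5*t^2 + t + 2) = -10*t^5 + 42*t^4 + 36*t^3 - 24*t^2 - 16*t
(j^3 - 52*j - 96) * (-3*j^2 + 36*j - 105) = -3*j^5 + 36*j^4 + 51*j^3 - 1584*j^2 + 2004*j + 10080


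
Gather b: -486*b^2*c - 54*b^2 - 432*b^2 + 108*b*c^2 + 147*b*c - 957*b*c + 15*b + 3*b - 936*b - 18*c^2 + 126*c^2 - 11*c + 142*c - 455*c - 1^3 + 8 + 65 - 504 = b^2*(-486*c - 486) + b*(108*c^2 - 810*c - 918) + 108*c^2 - 324*c - 432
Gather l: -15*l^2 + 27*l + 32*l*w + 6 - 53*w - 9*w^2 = -15*l^2 + l*(32*w + 27) - 9*w^2 - 53*w + 6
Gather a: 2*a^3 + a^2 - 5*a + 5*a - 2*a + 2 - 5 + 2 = 2*a^3 + a^2 - 2*a - 1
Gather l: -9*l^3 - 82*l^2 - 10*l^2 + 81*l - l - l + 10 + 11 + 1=-9*l^3 - 92*l^2 + 79*l + 22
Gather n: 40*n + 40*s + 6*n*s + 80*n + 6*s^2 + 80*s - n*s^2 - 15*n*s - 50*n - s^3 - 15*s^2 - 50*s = n*(-s^2 - 9*s + 70) - s^3 - 9*s^2 + 70*s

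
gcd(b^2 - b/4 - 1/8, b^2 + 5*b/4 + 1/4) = b + 1/4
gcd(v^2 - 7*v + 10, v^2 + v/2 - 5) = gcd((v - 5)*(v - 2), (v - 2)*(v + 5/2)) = v - 2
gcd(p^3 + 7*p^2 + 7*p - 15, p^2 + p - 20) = p + 5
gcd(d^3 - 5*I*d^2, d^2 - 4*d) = d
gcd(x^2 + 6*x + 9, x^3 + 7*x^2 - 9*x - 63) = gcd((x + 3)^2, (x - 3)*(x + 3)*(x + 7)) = x + 3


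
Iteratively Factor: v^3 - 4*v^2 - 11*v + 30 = (v + 3)*(v^2 - 7*v + 10) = (v - 2)*(v + 3)*(v - 5)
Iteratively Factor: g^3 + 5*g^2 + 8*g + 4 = (g + 2)*(g^2 + 3*g + 2) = (g + 2)^2*(g + 1)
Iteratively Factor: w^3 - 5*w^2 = (w)*(w^2 - 5*w) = w^2*(w - 5)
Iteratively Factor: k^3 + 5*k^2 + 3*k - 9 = (k + 3)*(k^2 + 2*k - 3) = (k - 1)*(k + 3)*(k + 3)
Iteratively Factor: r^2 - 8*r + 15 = (r - 3)*(r - 5)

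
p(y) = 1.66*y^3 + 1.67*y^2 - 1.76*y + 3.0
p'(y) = 4.98*y^2 + 3.34*y - 1.76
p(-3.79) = -56.71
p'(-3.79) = 57.11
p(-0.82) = 4.65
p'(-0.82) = -1.15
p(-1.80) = 1.90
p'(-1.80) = 8.36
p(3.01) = 58.10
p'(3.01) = 53.41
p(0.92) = 4.09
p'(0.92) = 5.53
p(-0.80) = 4.63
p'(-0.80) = -1.24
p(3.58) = 94.27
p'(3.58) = 74.02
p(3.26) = 72.52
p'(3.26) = 62.05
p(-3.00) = -21.51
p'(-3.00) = 33.04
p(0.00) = 3.00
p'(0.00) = -1.76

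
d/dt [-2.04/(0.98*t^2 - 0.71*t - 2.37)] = (3.9984*t - 1.4484)/(-0.98*t^2 + 0.71*t + 2.37)^2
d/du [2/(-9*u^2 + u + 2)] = 2*(18*u - 1)/(-9*u^2 + u + 2)^2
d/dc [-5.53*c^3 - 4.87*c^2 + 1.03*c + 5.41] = -16.59*c^2 - 9.74*c + 1.03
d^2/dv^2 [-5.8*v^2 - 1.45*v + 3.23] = -11.6000000000000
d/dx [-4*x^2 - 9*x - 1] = -8*x - 9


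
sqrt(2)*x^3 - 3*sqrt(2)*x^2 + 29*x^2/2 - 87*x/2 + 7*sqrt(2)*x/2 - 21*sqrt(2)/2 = (x - 3)*(x + 7*sqrt(2))*(sqrt(2)*x + 1/2)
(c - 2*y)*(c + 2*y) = c^2 - 4*y^2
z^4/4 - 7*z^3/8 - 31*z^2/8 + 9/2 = (z/4 + 1/2)*(z - 6)*(z - 1)*(z + 3/2)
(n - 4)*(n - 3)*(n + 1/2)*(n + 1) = n^4 - 11*n^3/2 + 2*n^2 + 29*n/2 + 6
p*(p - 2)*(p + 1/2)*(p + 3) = p^4 + 3*p^3/2 - 11*p^2/2 - 3*p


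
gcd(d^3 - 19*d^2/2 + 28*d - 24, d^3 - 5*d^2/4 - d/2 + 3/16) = d - 3/2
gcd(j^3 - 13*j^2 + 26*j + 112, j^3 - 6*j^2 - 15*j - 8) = j - 8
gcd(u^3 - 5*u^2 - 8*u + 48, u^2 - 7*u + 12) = u - 4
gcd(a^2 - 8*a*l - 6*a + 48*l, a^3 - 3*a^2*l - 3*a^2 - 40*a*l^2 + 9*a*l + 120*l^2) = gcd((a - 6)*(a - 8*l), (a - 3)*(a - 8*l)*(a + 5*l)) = a - 8*l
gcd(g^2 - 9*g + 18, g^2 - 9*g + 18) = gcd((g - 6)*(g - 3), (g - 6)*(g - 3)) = g^2 - 9*g + 18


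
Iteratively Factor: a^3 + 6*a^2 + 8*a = (a + 4)*(a^2 + 2*a) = a*(a + 4)*(a + 2)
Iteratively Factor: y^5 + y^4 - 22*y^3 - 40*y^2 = (y)*(y^4 + y^3 - 22*y^2 - 40*y) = y^2*(y^3 + y^2 - 22*y - 40) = y^2*(y + 2)*(y^2 - y - 20) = y^2*(y - 5)*(y + 2)*(y + 4)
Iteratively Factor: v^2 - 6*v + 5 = (v - 1)*(v - 5)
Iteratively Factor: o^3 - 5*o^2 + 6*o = (o - 3)*(o^2 - 2*o) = o*(o - 3)*(o - 2)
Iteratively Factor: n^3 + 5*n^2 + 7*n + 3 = (n + 1)*(n^2 + 4*n + 3) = (n + 1)*(n + 3)*(n + 1)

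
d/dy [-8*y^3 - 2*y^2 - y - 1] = -24*y^2 - 4*y - 1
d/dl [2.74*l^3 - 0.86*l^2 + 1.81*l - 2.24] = 8.22*l^2 - 1.72*l + 1.81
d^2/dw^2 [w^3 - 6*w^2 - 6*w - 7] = 6*w - 12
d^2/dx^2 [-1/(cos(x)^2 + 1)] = 2*(2*sin(x)^4 + sin(x)^2 - 2)/(cos(x)^2 + 1)^3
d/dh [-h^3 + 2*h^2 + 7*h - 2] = -3*h^2 + 4*h + 7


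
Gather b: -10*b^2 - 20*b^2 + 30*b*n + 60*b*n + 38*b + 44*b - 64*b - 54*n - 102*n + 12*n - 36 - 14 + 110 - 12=-30*b^2 + b*(90*n + 18) - 144*n + 48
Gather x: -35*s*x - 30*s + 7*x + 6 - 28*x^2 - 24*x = -30*s - 28*x^2 + x*(-35*s - 17) + 6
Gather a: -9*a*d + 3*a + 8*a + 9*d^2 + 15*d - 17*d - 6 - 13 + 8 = a*(11 - 9*d) + 9*d^2 - 2*d - 11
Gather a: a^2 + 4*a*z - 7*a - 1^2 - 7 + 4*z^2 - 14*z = a^2 + a*(4*z - 7) + 4*z^2 - 14*z - 8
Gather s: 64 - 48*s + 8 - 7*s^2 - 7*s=-7*s^2 - 55*s + 72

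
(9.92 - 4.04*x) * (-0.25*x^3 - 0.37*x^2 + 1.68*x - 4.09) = 1.01*x^4 - 0.9852*x^3 - 10.4576*x^2 + 33.1892*x - 40.5728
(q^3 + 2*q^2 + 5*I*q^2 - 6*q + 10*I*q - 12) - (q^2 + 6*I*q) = q^3 + q^2 + 5*I*q^2 - 6*q + 4*I*q - 12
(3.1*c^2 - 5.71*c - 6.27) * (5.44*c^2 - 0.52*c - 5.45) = 16.864*c^4 - 32.6744*c^3 - 48.0346*c^2 + 34.3799*c + 34.1715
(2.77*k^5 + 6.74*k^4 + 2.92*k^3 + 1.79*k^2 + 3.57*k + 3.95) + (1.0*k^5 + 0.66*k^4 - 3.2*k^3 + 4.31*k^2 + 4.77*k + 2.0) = 3.77*k^5 + 7.4*k^4 - 0.28*k^3 + 6.1*k^2 + 8.34*k + 5.95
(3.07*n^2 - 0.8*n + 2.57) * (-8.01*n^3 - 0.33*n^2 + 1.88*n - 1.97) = -24.5907*n^5 + 5.3949*n^4 - 14.5501*n^3 - 8.4*n^2 + 6.4076*n - 5.0629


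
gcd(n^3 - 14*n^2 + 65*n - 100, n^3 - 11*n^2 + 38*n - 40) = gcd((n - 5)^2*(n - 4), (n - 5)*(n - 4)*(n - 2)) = n^2 - 9*n + 20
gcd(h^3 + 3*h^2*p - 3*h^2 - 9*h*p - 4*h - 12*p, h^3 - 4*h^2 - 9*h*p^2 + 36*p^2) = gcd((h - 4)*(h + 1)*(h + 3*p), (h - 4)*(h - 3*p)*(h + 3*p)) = h^2 + 3*h*p - 4*h - 12*p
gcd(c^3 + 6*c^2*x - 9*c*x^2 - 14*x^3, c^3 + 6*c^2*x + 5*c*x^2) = c + x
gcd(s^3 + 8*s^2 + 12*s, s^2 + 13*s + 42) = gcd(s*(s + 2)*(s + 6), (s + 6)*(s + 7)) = s + 6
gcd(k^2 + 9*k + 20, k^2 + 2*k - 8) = k + 4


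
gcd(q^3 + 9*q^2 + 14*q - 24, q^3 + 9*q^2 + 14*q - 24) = q^3 + 9*q^2 + 14*q - 24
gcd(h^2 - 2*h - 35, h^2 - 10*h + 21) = h - 7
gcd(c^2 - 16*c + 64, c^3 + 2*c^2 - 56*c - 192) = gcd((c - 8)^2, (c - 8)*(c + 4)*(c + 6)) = c - 8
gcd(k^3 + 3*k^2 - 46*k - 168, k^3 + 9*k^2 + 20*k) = k + 4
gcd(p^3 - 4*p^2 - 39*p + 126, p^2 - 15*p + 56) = p - 7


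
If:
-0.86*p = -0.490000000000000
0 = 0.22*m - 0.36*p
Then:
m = 0.93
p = 0.57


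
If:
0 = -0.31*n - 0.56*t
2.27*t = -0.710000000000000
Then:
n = 0.57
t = -0.31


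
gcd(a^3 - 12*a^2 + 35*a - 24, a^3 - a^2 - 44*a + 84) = 1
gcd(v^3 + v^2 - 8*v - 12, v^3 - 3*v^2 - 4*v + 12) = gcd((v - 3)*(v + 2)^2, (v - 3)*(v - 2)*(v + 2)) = v^2 - v - 6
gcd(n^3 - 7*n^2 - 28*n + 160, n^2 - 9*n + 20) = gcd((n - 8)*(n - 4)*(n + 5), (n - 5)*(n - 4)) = n - 4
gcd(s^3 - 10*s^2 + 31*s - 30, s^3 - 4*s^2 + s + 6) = s^2 - 5*s + 6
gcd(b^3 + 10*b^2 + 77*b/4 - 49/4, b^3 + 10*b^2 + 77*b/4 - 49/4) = b^3 + 10*b^2 + 77*b/4 - 49/4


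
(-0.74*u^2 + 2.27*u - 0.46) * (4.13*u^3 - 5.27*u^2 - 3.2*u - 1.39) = -3.0562*u^5 + 13.2749*u^4 - 11.4947*u^3 - 3.8112*u^2 - 1.6833*u + 0.6394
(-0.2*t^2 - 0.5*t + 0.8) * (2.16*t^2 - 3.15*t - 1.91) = -0.432*t^4 - 0.45*t^3 + 3.685*t^2 - 1.565*t - 1.528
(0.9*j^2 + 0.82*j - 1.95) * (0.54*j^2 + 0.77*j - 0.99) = 0.486*j^4 + 1.1358*j^3 - 1.3126*j^2 - 2.3133*j + 1.9305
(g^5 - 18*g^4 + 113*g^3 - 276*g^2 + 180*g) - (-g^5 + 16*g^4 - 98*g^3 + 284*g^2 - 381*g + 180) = 2*g^5 - 34*g^4 + 211*g^3 - 560*g^2 + 561*g - 180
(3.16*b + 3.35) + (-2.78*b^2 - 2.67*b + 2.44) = -2.78*b^2 + 0.49*b + 5.79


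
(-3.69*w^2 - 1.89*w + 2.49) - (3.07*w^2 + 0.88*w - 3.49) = -6.76*w^2 - 2.77*w + 5.98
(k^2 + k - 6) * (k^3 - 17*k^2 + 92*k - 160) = k^5 - 16*k^4 + 69*k^3 + 34*k^2 - 712*k + 960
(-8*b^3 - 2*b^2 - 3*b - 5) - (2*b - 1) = -8*b^3 - 2*b^2 - 5*b - 4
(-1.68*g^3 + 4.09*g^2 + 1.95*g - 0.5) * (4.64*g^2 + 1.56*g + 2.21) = -7.7952*g^5 + 16.3568*g^4 + 11.7156*g^3 + 9.7609*g^2 + 3.5295*g - 1.105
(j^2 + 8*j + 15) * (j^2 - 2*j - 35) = j^4 + 6*j^3 - 36*j^2 - 310*j - 525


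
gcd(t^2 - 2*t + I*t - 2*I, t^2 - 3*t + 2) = t - 2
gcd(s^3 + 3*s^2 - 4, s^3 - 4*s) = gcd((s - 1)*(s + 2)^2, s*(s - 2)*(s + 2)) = s + 2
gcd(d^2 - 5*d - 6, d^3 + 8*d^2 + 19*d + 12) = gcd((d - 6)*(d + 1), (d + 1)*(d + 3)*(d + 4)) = d + 1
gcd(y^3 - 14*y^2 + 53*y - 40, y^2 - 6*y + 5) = y^2 - 6*y + 5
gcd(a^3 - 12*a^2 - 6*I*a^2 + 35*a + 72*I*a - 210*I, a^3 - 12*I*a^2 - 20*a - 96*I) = a - 6*I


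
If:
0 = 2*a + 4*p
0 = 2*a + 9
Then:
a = -9/2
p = 9/4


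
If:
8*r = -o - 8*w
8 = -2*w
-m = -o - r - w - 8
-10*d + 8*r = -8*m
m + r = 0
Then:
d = 0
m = -6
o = -16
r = 6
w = -4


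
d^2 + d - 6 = (d - 2)*(d + 3)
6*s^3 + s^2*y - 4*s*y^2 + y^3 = (-3*s + y)*(-2*s + y)*(s + y)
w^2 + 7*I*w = w*(w + 7*I)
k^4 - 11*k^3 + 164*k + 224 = (k - 8)*(k - 7)*(k + 2)^2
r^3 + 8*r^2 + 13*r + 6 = (r + 1)^2*(r + 6)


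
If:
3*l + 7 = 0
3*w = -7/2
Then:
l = -7/3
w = -7/6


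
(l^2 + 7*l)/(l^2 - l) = (l + 7)/(l - 1)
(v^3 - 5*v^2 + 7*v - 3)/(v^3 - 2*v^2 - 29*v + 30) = (v^2 - 4*v + 3)/(v^2 - v - 30)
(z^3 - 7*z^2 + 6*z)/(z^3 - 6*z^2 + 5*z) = (z - 6)/(z - 5)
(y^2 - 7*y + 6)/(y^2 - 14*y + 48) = (y - 1)/(y - 8)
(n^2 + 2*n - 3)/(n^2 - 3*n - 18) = (n - 1)/(n - 6)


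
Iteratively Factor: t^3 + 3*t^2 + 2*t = (t)*(t^2 + 3*t + 2) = t*(t + 1)*(t + 2)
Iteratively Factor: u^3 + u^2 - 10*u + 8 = (u - 1)*(u^2 + 2*u - 8) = (u - 1)*(u + 4)*(u - 2)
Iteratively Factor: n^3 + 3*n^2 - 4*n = (n)*(n^2 + 3*n - 4) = n*(n - 1)*(n + 4)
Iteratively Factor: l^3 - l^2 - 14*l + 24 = (l + 4)*(l^2 - 5*l + 6) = (l - 2)*(l + 4)*(l - 3)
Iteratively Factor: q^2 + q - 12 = (q + 4)*(q - 3)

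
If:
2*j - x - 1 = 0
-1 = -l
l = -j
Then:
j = -1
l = 1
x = -3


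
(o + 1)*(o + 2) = o^2 + 3*o + 2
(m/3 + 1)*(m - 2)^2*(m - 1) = m^4/3 - 2*m^3/3 - 7*m^2/3 + 20*m/3 - 4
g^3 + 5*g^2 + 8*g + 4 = (g + 1)*(g + 2)^2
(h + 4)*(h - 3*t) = h^2 - 3*h*t + 4*h - 12*t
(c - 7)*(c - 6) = c^2 - 13*c + 42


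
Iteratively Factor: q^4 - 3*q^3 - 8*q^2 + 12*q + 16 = (q + 1)*(q^3 - 4*q^2 - 4*q + 16) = (q - 4)*(q + 1)*(q^2 - 4) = (q - 4)*(q + 1)*(q + 2)*(q - 2)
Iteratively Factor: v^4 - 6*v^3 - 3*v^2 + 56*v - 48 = (v - 4)*(v^3 - 2*v^2 - 11*v + 12) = (v - 4)*(v + 3)*(v^2 - 5*v + 4) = (v - 4)^2*(v + 3)*(v - 1)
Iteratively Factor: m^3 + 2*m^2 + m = (m + 1)*(m^2 + m) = m*(m + 1)*(m + 1)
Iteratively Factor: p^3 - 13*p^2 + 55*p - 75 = (p - 5)*(p^2 - 8*p + 15) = (p - 5)^2*(p - 3)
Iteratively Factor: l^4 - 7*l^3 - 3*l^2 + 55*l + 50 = (l - 5)*(l^3 - 2*l^2 - 13*l - 10) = (l - 5)*(l + 1)*(l^2 - 3*l - 10) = (l - 5)*(l + 1)*(l + 2)*(l - 5)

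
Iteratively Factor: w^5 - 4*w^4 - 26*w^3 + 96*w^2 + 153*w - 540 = (w + 4)*(w^4 - 8*w^3 + 6*w^2 + 72*w - 135) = (w + 3)*(w + 4)*(w^3 - 11*w^2 + 39*w - 45) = (w - 5)*(w + 3)*(w + 4)*(w^2 - 6*w + 9) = (w - 5)*(w - 3)*(w + 3)*(w + 4)*(w - 3)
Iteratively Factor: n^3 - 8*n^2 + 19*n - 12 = (n - 3)*(n^2 - 5*n + 4) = (n - 4)*(n - 3)*(n - 1)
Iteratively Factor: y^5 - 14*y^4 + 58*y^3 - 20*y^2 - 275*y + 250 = (y - 5)*(y^4 - 9*y^3 + 13*y^2 + 45*y - 50) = (y - 5)^2*(y^3 - 4*y^2 - 7*y + 10) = (y - 5)^3*(y^2 + y - 2) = (y - 5)^3*(y - 1)*(y + 2)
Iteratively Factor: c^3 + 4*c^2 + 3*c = (c)*(c^2 + 4*c + 3) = c*(c + 1)*(c + 3)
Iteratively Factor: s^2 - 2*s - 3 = (s + 1)*(s - 3)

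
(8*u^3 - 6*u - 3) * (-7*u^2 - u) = -56*u^5 - 8*u^4 + 42*u^3 + 27*u^2 + 3*u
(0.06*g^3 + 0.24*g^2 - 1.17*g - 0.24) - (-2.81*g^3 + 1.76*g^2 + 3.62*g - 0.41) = 2.87*g^3 - 1.52*g^2 - 4.79*g + 0.17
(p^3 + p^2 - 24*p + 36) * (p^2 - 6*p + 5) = p^5 - 5*p^4 - 25*p^3 + 185*p^2 - 336*p + 180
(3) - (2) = 1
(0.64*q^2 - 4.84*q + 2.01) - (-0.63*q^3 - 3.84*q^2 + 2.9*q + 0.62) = 0.63*q^3 + 4.48*q^2 - 7.74*q + 1.39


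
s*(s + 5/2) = s^2 + 5*s/2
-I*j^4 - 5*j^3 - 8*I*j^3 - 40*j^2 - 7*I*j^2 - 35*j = j*(j + 7)*(j - 5*I)*(-I*j - I)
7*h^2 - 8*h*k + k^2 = (-7*h + k)*(-h + k)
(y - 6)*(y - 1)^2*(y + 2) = y^4 - 6*y^3 - 3*y^2 + 20*y - 12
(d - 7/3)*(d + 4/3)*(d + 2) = d^3 + d^2 - 46*d/9 - 56/9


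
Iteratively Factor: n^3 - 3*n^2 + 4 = (n - 2)*(n^2 - n - 2) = (n - 2)*(n + 1)*(n - 2)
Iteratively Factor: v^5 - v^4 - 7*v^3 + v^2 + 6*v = (v + 2)*(v^4 - 3*v^3 - v^2 + 3*v) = (v - 1)*(v + 2)*(v^3 - 2*v^2 - 3*v) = v*(v - 1)*(v + 2)*(v^2 - 2*v - 3) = v*(v - 3)*(v - 1)*(v + 2)*(v + 1)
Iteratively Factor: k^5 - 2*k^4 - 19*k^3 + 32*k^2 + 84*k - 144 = (k - 2)*(k^4 - 19*k^2 - 6*k + 72) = (k - 4)*(k - 2)*(k^3 + 4*k^2 - 3*k - 18) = (k - 4)*(k - 2)^2*(k^2 + 6*k + 9) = (k - 4)*(k - 2)^2*(k + 3)*(k + 3)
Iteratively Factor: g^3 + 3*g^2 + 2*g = (g + 1)*(g^2 + 2*g) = (g + 1)*(g + 2)*(g)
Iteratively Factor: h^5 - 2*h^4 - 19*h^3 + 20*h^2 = (h - 5)*(h^4 + 3*h^3 - 4*h^2) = (h - 5)*(h - 1)*(h^3 + 4*h^2) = h*(h - 5)*(h - 1)*(h^2 + 4*h) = h*(h - 5)*(h - 1)*(h + 4)*(h)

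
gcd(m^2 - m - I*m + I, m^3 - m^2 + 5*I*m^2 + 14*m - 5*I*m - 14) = m - 1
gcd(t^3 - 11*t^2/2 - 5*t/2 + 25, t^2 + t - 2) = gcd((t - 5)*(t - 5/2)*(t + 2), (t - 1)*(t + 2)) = t + 2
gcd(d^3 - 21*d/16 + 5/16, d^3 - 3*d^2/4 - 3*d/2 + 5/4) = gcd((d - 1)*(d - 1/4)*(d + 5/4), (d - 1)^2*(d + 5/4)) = d^2 + d/4 - 5/4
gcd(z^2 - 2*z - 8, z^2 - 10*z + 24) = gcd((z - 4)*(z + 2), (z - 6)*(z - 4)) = z - 4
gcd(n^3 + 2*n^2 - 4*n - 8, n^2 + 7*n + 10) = n + 2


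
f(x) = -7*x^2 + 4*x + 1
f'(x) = 4 - 14*x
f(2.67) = -38.22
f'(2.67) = -33.38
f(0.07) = 1.25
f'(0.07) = 3.02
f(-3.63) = -105.76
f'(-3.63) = 54.82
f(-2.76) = -63.36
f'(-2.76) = 42.64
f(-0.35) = -1.26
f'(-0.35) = 8.90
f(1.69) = -12.23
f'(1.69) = -19.66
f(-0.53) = -3.09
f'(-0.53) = 11.42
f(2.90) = -46.27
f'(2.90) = -36.60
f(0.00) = 1.00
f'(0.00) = 4.00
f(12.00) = -959.00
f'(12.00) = -164.00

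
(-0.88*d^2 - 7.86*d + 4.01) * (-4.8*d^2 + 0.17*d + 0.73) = 4.224*d^4 + 37.5784*d^3 - 21.2266*d^2 - 5.0561*d + 2.9273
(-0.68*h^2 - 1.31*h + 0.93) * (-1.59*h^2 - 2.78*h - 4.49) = 1.0812*h^4 + 3.9733*h^3 + 5.2163*h^2 + 3.2965*h - 4.1757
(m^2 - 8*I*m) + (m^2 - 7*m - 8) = 2*m^2 - 7*m - 8*I*m - 8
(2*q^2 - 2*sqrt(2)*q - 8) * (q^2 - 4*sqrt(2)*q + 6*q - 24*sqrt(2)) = 2*q^4 - 10*sqrt(2)*q^3 + 12*q^3 - 60*sqrt(2)*q^2 + 8*q^2 + 32*sqrt(2)*q + 48*q + 192*sqrt(2)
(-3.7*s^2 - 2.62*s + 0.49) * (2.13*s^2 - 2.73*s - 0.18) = -7.881*s^4 + 4.5204*s^3 + 8.8623*s^2 - 0.8661*s - 0.0882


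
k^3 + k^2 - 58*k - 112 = (k - 8)*(k + 2)*(k + 7)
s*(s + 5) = s^2 + 5*s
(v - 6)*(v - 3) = v^2 - 9*v + 18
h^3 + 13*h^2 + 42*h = h*(h + 6)*(h + 7)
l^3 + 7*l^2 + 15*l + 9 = (l + 1)*(l + 3)^2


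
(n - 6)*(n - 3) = n^2 - 9*n + 18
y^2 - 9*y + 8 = (y - 8)*(y - 1)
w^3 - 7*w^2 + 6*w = w*(w - 6)*(w - 1)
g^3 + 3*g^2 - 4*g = g*(g - 1)*(g + 4)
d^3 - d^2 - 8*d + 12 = (d - 2)^2*(d + 3)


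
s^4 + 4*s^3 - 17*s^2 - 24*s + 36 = (s - 3)*(s - 1)*(s + 2)*(s + 6)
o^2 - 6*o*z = o*(o - 6*z)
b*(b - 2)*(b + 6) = b^3 + 4*b^2 - 12*b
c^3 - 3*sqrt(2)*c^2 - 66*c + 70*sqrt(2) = (c - 7*sqrt(2))*(c - sqrt(2))*(c + 5*sqrt(2))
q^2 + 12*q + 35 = (q + 5)*(q + 7)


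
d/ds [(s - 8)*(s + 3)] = 2*s - 5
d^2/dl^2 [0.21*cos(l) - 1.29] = -0.21*cos(l)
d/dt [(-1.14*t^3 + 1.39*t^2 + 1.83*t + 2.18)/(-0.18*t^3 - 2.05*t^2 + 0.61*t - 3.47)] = (-1.11022302462516e-16*t^5 + 2.5872*t^4 - 0.732*t^3 + 17.644*t^2 - 0.708599999999998*t - 7.6799)/(0.0324*t^6 + 0.738*t^5 + 3.9829*t^4 - 1.2518*t^3 + 14.5991*t^2 - 4.2334*t + 12.0409)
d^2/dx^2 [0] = 0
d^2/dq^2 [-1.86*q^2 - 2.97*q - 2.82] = -3.72000000000000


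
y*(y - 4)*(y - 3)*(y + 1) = y^4 - 6*y^3 + 5*y^2 + 12*y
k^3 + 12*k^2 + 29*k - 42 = (k - 1)*(k + 6)*(k + 7)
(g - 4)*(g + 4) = g^2 - 16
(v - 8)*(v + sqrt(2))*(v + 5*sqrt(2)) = v^3 - 8*v^2 + 6*sqrt(2)*v^2 - 48*sqrt(2)*v + 10*v - 80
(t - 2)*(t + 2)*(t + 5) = t^3 + 5*t^2 - 4*t - 20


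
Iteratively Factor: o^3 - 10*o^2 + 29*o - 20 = (o - 4)*(o^2 - 6*o + 5) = (o - 4)*(o - 1)*(o - 5)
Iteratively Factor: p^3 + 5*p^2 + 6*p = (p + 2)*(p^2 + 3*p) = (p + 2)*(p + 3)*(p)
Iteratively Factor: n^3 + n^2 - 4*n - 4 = (n + 1)*(n^2 - 4) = (n + 1)*(n + 2)*(n - 2)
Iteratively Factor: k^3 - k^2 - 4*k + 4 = (k - 1)*(k^2 - 4) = (k - 2)*(k - 1)*(k + 2)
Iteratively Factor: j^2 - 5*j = (j - 5)*(j)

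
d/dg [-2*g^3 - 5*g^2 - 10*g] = -6*g^2 - 10*g - 10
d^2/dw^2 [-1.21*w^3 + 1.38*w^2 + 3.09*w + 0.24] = 2.76 - 7.26*w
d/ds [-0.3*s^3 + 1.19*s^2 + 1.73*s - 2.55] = -0.9*s^2 + 2.38*s + 1.73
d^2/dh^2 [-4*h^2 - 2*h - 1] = -8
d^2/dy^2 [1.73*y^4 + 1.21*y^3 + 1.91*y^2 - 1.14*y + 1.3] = 20.76*y^2 + 7.26*y + 3.82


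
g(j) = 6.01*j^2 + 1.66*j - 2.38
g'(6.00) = 73.78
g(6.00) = 223.94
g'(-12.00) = -142.58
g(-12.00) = 843.14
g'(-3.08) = -35.36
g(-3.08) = 49.52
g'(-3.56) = -41.13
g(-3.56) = 67.88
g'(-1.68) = -18.53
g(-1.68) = 11.79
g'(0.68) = 9.83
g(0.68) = 1.53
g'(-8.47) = -100.15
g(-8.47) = 414.72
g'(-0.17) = -0.38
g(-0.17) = -2.49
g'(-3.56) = -41.13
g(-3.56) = 67.88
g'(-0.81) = -8.08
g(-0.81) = 0.22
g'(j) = 12.02*j + 1.66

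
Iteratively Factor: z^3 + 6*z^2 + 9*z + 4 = (z + 4)*(z^2 + 2*z + 1) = (z + 1)*(z + 4)*(z + 1)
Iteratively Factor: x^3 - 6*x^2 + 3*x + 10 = (x + 1)*(x^2 - 7*x + 10) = (x - 2)*(x + 1)*(x - 5)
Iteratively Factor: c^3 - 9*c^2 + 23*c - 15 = (c - 3)*(c^2 - 6*c + 5) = (c - 5)*(c - 3)*(c - 1)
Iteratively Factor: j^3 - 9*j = (j)*(j^2 - 9) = j*(j - 3)*(j + 3)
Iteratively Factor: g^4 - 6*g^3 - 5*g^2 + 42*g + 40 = (g - 4)*(g^3 - 2*g^2 - 13*g - 10) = (g - 4)*(g + 2)*(g^2 - 4*g - 5) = (g - 4)*(g + 1)*(g + 2)*(g - 5)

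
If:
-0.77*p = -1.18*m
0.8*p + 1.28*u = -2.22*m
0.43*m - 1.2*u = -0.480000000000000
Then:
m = -0.13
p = -0.20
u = 0.35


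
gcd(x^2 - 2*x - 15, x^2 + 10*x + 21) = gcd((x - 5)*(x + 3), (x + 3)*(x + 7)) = x + 3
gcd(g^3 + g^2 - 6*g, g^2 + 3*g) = g^2 + 3*g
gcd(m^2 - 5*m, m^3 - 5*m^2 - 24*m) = m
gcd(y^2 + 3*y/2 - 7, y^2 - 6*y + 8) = y - 2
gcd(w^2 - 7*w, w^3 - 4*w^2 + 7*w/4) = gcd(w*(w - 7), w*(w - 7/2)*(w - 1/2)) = w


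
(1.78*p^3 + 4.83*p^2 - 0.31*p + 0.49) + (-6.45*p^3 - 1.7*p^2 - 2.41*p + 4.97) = -4.67*p^3 + 3.13*p^2 - 2.72*p + 5.46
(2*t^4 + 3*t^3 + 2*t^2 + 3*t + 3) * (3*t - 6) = 6*t^5 - 3*t^4 - 12*t^3 - 3*t^2 - 9*t - 18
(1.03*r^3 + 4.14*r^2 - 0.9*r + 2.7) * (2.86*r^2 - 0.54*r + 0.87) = 2.9458*r^5 + 11.2842*r^4 - 3.9135*r^3 + 11.8098*r^2 - 2.241*r + 2.349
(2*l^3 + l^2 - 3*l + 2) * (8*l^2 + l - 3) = 16*l^5 + 10*l^4 - 29*l^3 + 10*l^2 + 11*l - 6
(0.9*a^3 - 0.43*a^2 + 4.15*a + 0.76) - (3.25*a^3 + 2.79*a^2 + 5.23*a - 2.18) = -2.35*a^3 - 3.22*a^2 - 1.08*a + 2.94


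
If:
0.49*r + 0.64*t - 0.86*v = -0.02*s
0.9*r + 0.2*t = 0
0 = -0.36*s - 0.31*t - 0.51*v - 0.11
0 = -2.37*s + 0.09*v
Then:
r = 0.04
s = -0.00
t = -0.17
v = -0.11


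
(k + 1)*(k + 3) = k^2 + 4*k + 3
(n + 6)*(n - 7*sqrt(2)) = n^2 - 7*sqrt(2)*n + 6*n - 42*sqrt(2)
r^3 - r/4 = r*(r - 1/2)*(r + 1/2)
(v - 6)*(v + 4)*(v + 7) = v^3 + 5*v^2 - 38*v - 168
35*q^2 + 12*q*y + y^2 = (5*q + y)*(7*q + y)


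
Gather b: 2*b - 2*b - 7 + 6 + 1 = 0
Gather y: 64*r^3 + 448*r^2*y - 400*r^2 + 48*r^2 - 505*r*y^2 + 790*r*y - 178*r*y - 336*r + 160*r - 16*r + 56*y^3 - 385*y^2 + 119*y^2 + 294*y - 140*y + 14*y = 64*r^3 - 352*r^2 - 192*r + 56*y^3 + y^2*(-505*r - 266) + y*(448*r^2 + 612*r + 168)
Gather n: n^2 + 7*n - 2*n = n^2 + 5*n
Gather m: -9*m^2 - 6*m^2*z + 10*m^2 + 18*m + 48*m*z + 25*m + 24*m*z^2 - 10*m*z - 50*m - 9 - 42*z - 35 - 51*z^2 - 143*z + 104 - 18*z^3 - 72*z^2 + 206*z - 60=m^2*(1 - 6*z) + m*(24*z^2 + 38*z - 7) - 18*z^3 - 123*z^2 + 21*z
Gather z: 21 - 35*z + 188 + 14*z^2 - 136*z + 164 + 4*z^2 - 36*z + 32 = 18*z^2 - 207*z + 405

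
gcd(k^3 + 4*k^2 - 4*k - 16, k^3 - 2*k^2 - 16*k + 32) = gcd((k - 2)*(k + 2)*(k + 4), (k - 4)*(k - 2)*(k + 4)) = k^2 + 2*k - 8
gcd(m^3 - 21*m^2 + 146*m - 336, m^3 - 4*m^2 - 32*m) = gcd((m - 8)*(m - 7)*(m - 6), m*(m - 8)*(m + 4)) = m - 8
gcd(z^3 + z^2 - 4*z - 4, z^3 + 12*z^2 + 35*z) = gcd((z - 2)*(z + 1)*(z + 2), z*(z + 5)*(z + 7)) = 1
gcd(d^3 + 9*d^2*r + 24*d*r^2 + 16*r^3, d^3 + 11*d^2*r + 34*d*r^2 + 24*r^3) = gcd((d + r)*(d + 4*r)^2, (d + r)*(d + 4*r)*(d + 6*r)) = d^2 + 5*d*r + 4*r^2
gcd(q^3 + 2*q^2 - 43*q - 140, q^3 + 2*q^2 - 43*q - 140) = q^3 + 2*q^2 - 43*q - 140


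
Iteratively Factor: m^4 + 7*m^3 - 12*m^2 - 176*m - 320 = (m + 4)*(m^3 + 3*m^2 - 24*m - 80) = (m + 4)^2*(m^2 - m - 20) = (m - 5)*(m + 4)^2*(m + 4)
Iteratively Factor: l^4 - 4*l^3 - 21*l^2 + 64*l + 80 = (l - 5)*(l^3 + l^2 - 16*l - 16) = (l - 5)*(l - 4)*(l^2 + 5*l + 4) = (l - 5)*(l - 4)*(l + 4)*(l + 1)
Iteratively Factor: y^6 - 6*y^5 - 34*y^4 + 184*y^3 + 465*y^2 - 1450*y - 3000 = (y - 5)*(y^5 - y^4 - 39*y^3 - 11*y^2 + 410*y + 600) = (y - 5)^2*(y^4 + 4*y^3 - 19*y^2 - 106*y - 120) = (y - 5)^2*(y + 3)*(y^3 + y^2 - 22*y - 40) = (y - 5)^2*(y + 2)*(y + 3)*(y^2 - y - 20) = (y - 5)^3*(y + 2)*(y + 3)*(y + 4)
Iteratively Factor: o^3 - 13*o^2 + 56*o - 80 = (o - 4)*(o^2 - 9*o + 20) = (o - 5)*(o - 4)*(o - 4)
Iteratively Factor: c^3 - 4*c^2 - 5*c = (c)*(c^2 - 4*c - 5) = c*(c - 5)*(c + 1)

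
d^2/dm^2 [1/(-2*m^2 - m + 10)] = 2*(4*m^2 + 2*m - (4*m + 1)^2 - 20)/(2*m^2 + m - 10)^3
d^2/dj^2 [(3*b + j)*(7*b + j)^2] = 34*b + 6*j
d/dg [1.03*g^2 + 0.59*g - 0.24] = 2.06*g + 0.59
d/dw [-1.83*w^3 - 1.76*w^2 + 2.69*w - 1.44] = -5.49*w^2 - 3.52*w + 2.69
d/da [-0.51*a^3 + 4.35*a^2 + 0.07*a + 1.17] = -1.53*a^2 + 8.7*a + 0.07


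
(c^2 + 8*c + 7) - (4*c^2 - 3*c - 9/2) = -3*c^2 + 11*c + 23/2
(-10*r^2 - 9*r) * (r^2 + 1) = -10*r^4 - 9*r^3 - 10*r^2 - 9*r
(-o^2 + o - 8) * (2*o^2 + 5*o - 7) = -2*o^4 - 3*o^3 - 4*o^2 - 47*o + 56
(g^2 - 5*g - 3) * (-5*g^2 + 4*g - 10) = -5*g^4 + 29*g^3 - 15*g^2 + 38*g + 30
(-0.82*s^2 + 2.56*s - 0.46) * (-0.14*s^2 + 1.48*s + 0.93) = 0.1148*s^4 - 1.572*s^3 + 3.0906*s^2 + 1.7*s - 0.4278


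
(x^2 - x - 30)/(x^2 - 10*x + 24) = (x + 5)/(x - 4)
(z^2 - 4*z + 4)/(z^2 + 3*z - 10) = (z - 2)/(z + 5)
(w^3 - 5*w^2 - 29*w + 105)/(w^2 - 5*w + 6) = (w^2 - 2*w - 35)/(w - 2)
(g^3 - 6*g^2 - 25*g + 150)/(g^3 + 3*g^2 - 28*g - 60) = (g^2 - g - 30)/(g^2 + 8*g + 12)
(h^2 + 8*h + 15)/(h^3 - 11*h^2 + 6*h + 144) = (h + 5)/(h^2 - 14*h + 48)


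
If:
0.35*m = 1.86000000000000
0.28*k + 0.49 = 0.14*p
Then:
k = 0.5*p - 1.75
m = 5.31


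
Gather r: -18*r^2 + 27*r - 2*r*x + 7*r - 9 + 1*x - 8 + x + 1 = -18*r^2 + r*(34 - 2*x) + 2*x - 16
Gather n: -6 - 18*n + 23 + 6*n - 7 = 10 - 12*n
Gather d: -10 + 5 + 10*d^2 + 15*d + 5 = 10*d^2 + 15*d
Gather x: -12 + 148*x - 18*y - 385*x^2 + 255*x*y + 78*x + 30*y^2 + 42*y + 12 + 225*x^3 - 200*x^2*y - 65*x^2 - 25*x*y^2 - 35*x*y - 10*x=225*x^3 + x^2*(-200*y - 450) + x*(-25*y^2 + 220*y + 216) + 30*y^2 + 24*y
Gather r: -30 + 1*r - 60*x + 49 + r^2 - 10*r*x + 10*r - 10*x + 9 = r^2 + r*(11 - 10*x) - 70*x + 28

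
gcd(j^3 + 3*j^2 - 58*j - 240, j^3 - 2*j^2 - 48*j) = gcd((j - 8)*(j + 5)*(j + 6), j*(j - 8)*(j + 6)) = j^2 - 2*j - 48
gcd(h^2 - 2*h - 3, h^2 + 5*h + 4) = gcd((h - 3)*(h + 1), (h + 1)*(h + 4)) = h + 1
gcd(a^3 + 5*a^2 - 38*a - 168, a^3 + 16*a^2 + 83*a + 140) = a^2 + 11*a + 28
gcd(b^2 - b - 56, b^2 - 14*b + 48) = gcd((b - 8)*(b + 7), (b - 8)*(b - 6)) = b - 8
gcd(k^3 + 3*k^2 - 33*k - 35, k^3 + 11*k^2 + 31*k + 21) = k^2 + 8*k + 7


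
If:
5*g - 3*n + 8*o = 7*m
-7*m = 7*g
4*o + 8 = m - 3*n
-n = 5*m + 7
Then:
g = 47/35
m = -47/35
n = -2/7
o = -297/140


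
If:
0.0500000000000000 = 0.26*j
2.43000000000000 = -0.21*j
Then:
No Solution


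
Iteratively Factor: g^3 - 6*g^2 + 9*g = (g)*(g^2 - 6*g + 9) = g*(g - 3)*(g - 3)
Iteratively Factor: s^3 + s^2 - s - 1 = (s + 1)*(s^2 - 1) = (s - 1)*(s + 1)*(s + 1)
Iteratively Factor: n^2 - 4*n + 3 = (n - 3)*(n - 1)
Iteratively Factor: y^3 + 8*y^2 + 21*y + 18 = (y + 2)*(y^2 + 6*y + 9) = (y + 2)*(y + 3)*(y + 3)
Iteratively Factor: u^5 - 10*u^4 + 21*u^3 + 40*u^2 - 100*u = (u + 2)*(u^4 - 12*u^3 + 45*u^2 - 50*u) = (u - 5)*(u + 2)*(u^3 - 7*u^2 + 10*u) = u*(u - 5)*(u + 2)*(u^2 - 7*u + 10) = u*(u - 5)*(u - 2)*(u + 2)*(u - 5)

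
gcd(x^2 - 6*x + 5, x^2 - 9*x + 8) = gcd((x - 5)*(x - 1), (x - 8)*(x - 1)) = x - 1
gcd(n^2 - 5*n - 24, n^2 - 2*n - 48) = n - 8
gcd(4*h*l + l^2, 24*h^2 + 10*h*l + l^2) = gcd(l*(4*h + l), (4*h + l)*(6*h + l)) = 4*h + l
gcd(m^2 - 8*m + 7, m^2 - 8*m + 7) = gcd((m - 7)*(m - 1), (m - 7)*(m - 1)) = m^2 - 8*m + 7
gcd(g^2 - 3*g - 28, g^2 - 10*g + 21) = g - 7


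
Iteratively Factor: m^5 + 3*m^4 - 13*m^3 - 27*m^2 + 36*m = (m - 1)*(m^4 + 4*m^3 - 9*m^2 - 36*m) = (m - 1)*(m + 3)*(m^3 + m^2 - 12*m) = (m - 1)*(m + 3)*(m + 4)*(m^2 - 3*m) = (m - 3)*(m - 1)*(m + 3)*(m + 4)*(m)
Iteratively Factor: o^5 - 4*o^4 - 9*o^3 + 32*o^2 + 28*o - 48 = (o - 4)*(o^4 - 9*o^2 - 4*o + 12) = (o - 4)*(o - 3)*(o^3 + 3*o^2 - 4) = (o - 4)*(o - 3)*(o + 2)*(o^2 + o - 2) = (o - 4)*(o - 3)*(o - 1)*(o + 2)*(o + 2)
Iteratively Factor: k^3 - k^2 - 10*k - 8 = (k - 4)*(k^2 + 3*k + 2) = (k - 4)*(k + 2)*(k + 1)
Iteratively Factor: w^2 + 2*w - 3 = (w - 1)*(w + 3)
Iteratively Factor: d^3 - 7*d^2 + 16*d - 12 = (d - 3)*(d^2 - 4*d + 4) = (d - 3)*(d - 2)*(d - 2)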